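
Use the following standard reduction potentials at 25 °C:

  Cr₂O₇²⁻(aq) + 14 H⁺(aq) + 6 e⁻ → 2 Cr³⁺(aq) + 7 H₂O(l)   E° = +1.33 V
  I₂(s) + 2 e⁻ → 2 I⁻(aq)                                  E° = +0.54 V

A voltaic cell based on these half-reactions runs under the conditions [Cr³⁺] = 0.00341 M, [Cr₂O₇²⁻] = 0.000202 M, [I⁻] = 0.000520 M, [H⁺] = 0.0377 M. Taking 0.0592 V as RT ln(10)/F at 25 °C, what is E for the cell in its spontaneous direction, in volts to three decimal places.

Cr₂O₇²⁻/Cr³⁺ is the cathode (higher E°), I₂/I⁻ the anode: E°cell = +1.33 − (+0.54) = +0.79 V, n = 6.
Overall: Cr₂O₇²⁻(aq) + 14 H⁺(aq) + 6 I⁻(aq) → 2 Cr³⁺(aq) + 7 H₂O(l) + 3 I₂(s)
Q = [Cr³⁺]^2 / ([Cr₂O₇²⁻]·[H⁺]^14·[I⁻]^6); log Q = 38.395.
E = E° − (0.0592/n) log Q = +0.79 − (0.0592/6)(38.395) = +0.411 V.

+0.411 V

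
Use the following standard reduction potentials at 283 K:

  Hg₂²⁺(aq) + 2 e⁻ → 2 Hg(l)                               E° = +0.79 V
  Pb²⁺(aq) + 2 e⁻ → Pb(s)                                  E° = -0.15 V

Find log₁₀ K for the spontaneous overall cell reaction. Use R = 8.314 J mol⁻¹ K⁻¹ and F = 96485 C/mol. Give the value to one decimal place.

33.5

Cathode: Hg₂²⁺/Hg; anode: Pb²⁺/Pb. E°cell = (+0.79) − (-0.15) = +0.94 V, with n = 2.
ΔG° = −nFE° = −RT ln K, so ln K = nFE°/(RT) = (2)(96485)(+0.94) / ((8.314)(283)) = 77.094.
log₁₀ K = 77.094 / ln 10 = 33.5.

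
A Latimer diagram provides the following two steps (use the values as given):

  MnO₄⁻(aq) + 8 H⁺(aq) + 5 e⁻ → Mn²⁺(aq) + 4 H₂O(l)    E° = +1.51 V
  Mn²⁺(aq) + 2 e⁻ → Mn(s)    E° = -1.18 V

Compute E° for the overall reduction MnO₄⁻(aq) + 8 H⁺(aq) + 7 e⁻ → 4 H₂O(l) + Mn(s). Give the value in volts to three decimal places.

+0.741 V

Since ΔG° = −nFE° is additive over sequential reductions, n₃E°₃ = n₁E°₁ + n₂E°₂.
E°₃ = (5×+1.51 + 2×-1.18) / 7 = (+5.190) / 7 = +0.741 V.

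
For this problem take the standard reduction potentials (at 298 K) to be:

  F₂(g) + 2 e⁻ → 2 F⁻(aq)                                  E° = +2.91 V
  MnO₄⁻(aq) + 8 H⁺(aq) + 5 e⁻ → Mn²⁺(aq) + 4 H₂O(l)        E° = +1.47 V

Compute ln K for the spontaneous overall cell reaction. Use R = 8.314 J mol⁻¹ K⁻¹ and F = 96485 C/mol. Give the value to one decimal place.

Cathode: F₂/F⁻; anode: MnO₄⁻/Mn²⁺. E°cell = (+2.91) − (+1.47) = +1.44 V, with n = 10.
ΔG° = −nFE° = −RT ln K, so ln K = nFE°/(RT) = (10)(96485)(+1.44) / ((8.314)(298)) = 560.785.

560.8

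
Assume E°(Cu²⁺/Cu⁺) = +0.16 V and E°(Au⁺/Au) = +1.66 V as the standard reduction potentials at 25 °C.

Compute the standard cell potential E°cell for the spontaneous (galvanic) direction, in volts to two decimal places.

The Au⁺/Au couple has the higher reduction potential, so it is the cathode; Cu²⁺/Cu⁺ is oxidised at the anode.
E°cell = E°(cathode) − E°(anode) = (+1.66) − (+0.16) = +1.50 V.

+1.50 V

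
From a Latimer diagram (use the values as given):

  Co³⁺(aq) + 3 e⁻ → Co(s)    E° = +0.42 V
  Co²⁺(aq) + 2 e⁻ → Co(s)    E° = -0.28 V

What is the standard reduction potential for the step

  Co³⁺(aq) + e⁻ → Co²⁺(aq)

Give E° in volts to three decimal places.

Sequential free energies add, so n₃E°₃ = n₁E°₁ + n₂E°₂.
With n₃ = 3, and the known step contributing 2×(-0.28) V, the unknown satisfies 1·E° = 3×(+0.42) − 2×(-0.28) = +1.820.
E° = +1.820 / 1 = +1.820 V.

+1.820 V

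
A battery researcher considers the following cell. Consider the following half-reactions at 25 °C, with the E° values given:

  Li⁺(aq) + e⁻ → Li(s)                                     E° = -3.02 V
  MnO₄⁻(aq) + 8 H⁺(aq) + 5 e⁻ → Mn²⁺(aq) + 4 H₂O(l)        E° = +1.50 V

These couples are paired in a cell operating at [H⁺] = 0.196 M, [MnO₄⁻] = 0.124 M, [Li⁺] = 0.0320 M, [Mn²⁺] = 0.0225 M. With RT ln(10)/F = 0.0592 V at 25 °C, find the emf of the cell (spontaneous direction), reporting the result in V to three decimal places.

MnO₄⁻/Mn²⁺ is the cathode (higher E°), Li⁺/Li the anode: E°cell = +1.50 − (-3.02) = +4.52 V, n = 5.
Overall: MnO₄⁻(aq) + 8 H⁺(aq) + 5 Li(s) → Mn²⁺(aq) + 4 H₂O(l) + 5 Li⁺(aq)
Q = [Mn²⁺]·[Li⁺]^5 / ([MnO₄⁻]·[H⁺]^8); log Q = -2.554.
E = E° − (0.0592/n) log Q = +4.52 − (0.0592/5)(-2.554) = +4.550 V.

+4.550 V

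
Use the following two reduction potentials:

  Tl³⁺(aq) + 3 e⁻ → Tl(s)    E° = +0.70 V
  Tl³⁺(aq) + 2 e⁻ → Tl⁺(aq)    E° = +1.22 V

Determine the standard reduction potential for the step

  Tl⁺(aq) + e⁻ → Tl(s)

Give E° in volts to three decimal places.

Sequential free energies add, so n₃E°₃ = n₁E°₁ + n₂E°₂.
With n₃ = 3, and the known step contributing 2×(+1.22) V, the unknown satisfies 1·E° = 3×(+0.70) − 2×(+1.22) = -0.340.
E° = -0.340 / 1 = -0.340 V.

-0.340 V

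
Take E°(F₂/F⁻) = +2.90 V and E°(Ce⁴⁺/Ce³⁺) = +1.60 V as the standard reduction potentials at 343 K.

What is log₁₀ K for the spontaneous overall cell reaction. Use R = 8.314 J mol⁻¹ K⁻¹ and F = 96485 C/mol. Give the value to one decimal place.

38.2

Cathode: F₂/F⁻; anode: Ce⁴⁺/Ce³⁺. E°cell = (+2.90) − (+1.60) = +1.30 V, with n = 2.
ΔG° = −nFE° = −RT ln K, so ln K = nFE°/(RT) = (2)(96485)(+1.30) / ((8.314)(343)) = 87.969.
log₁₀ K = 87.969 / ln 10 = 38.2.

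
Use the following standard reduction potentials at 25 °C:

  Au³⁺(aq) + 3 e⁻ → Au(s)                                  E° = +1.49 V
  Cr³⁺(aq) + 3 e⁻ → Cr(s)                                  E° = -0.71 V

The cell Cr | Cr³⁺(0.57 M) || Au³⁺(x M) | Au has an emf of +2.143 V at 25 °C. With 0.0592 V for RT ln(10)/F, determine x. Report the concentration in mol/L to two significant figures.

0.00074 M

Au³⁺/Au is the cathode, Cr³⁺/Cr the anode: E°cell = +2.20 V, n = 3.
Overall reaction: Au³⁺(aq) + Cr(s) → Au(s) + Cr³⁺(aq); Q = [Cr³⁺]^1/[Au³⁺]^1.
From E = E° − (0.0592/n) log Q: log Q = (E° − E)·n/0.0592 = (+2.20 − (+2.143))·3/0.0592 = 2.8885.
So 1·log[Au³⁺] = 1·log(0.57) − log Q = -0.2441 − (2.8885) = -3.1326; [Au³⁺] = 10^(-3.1326) ≈ 0.00074 M.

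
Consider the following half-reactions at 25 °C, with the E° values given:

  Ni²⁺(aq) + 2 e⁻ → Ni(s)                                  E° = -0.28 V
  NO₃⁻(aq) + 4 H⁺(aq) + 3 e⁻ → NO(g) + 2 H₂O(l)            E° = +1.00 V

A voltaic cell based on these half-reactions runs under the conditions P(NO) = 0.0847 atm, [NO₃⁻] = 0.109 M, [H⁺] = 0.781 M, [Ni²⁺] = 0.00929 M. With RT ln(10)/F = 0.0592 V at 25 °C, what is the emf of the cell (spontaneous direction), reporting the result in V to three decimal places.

NO₃⁻/NO is the cathode (higher E°), Ni²⁺/Ni the anode: E°cell = +1.00 − (-0.28) = +1.28 V, n = 6.
Overall: 2 NO₃⁻(aq) + 8 H⁺(aq) + 3 Ni(s) → 2 NO(g) + 4 H₂O(l) + 3 Ni²⁺(aq)
Q = P(NO)^2·[Ni²⁺]^3 / ([NO₃⁻]^2·[H⁺]^8); log Q = -5.456.
E = E° − (0.0592/n) log Q = +1.28 − (0.0592/6)(-5.456) = +1.334 V.

+1.334 V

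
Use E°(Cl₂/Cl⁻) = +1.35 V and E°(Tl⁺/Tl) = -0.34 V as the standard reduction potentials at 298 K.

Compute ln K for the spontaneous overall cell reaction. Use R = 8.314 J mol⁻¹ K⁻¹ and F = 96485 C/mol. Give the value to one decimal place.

131.6

Cathode: Cl₂/Cl⁻; anode: Tl⁺/Tl. E°cell = (+1.35) − (-0.34) = +1.69 V, with n = 2.
ΔG° = −nFE° = −RT ln K, so ln K = nFE°/(RT) = (2)(96485)(+1.69) / ((8.314)(298)) = 131.629.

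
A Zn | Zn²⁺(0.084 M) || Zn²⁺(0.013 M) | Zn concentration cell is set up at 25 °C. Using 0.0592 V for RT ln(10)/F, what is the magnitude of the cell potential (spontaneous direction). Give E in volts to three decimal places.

For a concentration cell E°cell = 0. The 0.084 M side is the cathode (reduction is favoured where [Zn²⁺] is higher).
With n = 2, E = −(0.0592/2) log([Zn²⁺]ₐₙ/[Zn²⁺]꜀ₐₜ) = −(0.0592/2) log(0.013/0.084) = −(0.0592/2)(-0.810) = +0.024 V.

+0.024 V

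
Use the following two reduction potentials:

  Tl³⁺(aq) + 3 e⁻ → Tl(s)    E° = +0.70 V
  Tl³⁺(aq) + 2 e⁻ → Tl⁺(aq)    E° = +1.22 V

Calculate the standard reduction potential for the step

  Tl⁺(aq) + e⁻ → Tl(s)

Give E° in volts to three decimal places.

-0.340 V

Sequential free energies add, so n₃E°₃ = n₁E°₁ + n₂E°₂.
With n₃ = 3, and the known step contributing 2×(+1.22) V, the unknown satisfies 1·E° = 3×(+0.70) − 2×(+1.22) = -0.340.
E° = -0.340 / 1 = -0.340 V.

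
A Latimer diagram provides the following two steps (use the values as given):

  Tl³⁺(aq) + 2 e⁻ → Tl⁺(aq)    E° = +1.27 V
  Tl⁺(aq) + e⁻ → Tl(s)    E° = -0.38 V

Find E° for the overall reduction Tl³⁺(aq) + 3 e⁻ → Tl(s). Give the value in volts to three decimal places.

Adding the free-energy changes (−nFE°) of the two steps gives −n₃FE°₃ = −n₁FE°₁ − n₂FE°₂.
E°₃ = (2×+1.27 + 1×-0.38) / 3 = (+2.160) / 3 = +0.720 V.

+0.720 V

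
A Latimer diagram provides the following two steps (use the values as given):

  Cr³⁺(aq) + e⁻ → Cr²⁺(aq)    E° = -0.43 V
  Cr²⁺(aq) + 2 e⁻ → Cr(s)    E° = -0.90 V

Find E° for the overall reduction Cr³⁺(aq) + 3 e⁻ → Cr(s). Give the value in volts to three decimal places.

Standard free energies of sequential steps add: ΔG°₃ = ΔG°₁ + ΔG°₂, so n₃E°₃ = n₁E°₁ + n₂E°₂.
E°₃ = (1×-0.43 + 2×-0.90) / 3 = (-2.230) / 3 = -0.743 V.

-0.743 V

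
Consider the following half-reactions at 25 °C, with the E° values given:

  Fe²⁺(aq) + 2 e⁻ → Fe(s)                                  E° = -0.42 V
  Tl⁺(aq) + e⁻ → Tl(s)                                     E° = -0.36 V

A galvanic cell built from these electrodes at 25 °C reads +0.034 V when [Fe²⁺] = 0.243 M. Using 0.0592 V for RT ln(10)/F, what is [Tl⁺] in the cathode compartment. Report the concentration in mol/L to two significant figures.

Tl⁺/Tl is the cathode, Fe²⁺/Fe the anode: E°cell = +0.06 V, n = 2.
Overall reaction: 2 Tl⁺(aq) + Fe(s) → 2 Tl(s) + Fe²⁺(aq); Q = [Fe²⁺]^1/[Tl⁺]^2.
From E = E° − (0.0592/n) log Q: log Q = (E° − E)·n/0.0592 = (+0.06 − (+0.034))·2/0.0592 = 0.8784.
So 2·log[Tl⁺] = 1·log(0.243) − log Q = -0.6144 − (0.8784) = -1.4928; log[Tl⁺] = -1.4928 / 2 = -0.7464; [Tl⁺] = 10^(-0.7464) ≈ 0.18 M.

0.18 M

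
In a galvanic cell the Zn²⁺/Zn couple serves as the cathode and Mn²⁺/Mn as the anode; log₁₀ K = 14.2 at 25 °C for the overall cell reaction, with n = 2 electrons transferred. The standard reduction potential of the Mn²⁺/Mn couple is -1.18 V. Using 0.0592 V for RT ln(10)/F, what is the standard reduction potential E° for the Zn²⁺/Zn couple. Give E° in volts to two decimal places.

E°cell = (0.0592/n)·log K = (0.0592/2)(14.2) = +0.420 V.
Since Zn²⁺/Zn is the cathode and Mn²⁺/Mn the anode, E°cell = E°(Zn²⁺/Zn) − E°(Mn²⁺/Mn).
So E°(Zn²⁺/Zn) = E°cell + E°(Mn²⁺/Mn) = +0.420 + (-1.18) = -0.76 V.

-0.76 V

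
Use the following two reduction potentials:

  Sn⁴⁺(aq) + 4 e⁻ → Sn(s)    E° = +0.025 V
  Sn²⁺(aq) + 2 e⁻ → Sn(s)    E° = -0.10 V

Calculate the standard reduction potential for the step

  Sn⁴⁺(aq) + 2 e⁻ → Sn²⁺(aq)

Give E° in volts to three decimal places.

Sequential free energies add, so n₃E°₃ = n₁E°₁ + n₂E°₂.
With n₃ = 4, and the known step contributing 2×(-0.10) V, the unknown satisfies 2·E° = 4×(+0.025) − 2×(-0.10) = +0.300.
E° = +0.300 / 2 = +0.150 V.

+0.150 V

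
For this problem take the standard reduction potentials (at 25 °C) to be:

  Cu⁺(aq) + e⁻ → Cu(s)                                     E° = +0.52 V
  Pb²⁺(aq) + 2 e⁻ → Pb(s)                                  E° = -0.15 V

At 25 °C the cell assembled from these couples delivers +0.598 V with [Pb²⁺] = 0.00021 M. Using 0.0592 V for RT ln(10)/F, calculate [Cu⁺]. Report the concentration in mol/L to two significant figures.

0.00088 M

Cu⁺/Cu is the cathode, Pb²⁺/Pb the anode: E°cell = +0.67 V, n = 2.
Overall reaction: 2 Cu⁺(aq) + Pb(s) → 2 Cu(s) + Pb²⁺(aq); Q = [Pb²⁺]^1/[Cu⁺]^2.
From E = E° − (0.0592/n) log Q: log Q = (E° − E)·n/0.0592 = (+0.67 − (+0.598))·2/0.0592 = 2.4324.
So 2·log[Cu⁺] = 1·log(0.00021) − log Q = -3.6778 − (2.4324) = -6.1102; log[Cu⁺] = -6.1102 / 2 = -3.0551; [Cu⁺] = 10^(-3.0551) ≈ 0.00088 M.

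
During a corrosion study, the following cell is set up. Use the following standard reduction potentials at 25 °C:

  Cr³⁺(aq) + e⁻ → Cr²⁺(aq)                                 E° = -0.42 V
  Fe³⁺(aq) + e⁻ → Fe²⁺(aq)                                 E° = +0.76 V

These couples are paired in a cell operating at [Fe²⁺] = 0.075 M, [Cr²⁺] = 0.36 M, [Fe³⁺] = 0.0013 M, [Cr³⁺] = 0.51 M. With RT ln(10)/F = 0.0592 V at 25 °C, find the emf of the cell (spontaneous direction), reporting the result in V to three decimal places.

+1.067 V

Fe³⁺/Fe²⁺ is the cathode (higher E°), Cr³⁺/Cr²⁺ the anode: E°cell = +0.76 − (-0.42) = +1.18 V, n = 1.
Overall: Fe³⁺(aq) + Cr²⁺(aq) → Fe²⁺(aq) + Cr³⁺(aq)
Q = [Fe²⁺]·[Cr³⁺] / ([Fe³⁺]·[Cr²⁺]); log Q = 1.912.
E = E° − (0.0592/n) log Q = +1.18 − (0.0592/1)(1.912) = +1.067 V.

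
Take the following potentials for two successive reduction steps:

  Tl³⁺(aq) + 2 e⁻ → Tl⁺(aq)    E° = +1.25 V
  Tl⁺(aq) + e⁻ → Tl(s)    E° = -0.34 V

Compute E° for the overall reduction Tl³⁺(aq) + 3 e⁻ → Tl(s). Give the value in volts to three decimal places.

+0.720 V

Adding the free-energy changes (−nFE°) of the two steps gives −n₃FE°₃ = −n₁FE°₁ − n₂FE°₂.
E°₃ = (2×+1.25 + 1×-0.34) / 3 = (+2.160) / 3 = +0.720 V.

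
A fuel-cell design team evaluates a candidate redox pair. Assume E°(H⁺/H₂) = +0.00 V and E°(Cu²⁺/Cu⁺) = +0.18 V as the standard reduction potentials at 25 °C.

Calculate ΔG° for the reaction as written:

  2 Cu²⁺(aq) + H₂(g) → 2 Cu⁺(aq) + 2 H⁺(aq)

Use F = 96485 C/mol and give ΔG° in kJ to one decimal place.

-34.7 kJ

As written, Cu²⁺/Cu⁺ is reduced (cathode) and H⁺/H₂ is oxidised (anode), so E°cell = (+0.18) − (+0.00) = +0.18 V.
Balancing electrons gives n = 2.
ΔG° = −nFE° = −(2)(96485)(+0.18) = -34,735 J = -34.7 kJ.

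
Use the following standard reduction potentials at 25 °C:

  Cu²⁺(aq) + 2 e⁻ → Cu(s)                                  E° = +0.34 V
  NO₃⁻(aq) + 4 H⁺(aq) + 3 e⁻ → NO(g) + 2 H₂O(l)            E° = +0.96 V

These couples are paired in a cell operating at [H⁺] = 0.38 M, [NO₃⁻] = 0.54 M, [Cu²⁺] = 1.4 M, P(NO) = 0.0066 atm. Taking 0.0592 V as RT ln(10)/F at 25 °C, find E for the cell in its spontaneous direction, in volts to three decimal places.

+0.620 V

NO₃⁻/NO is the cathode (higher E°), Cu²⁺/Cu the anode: E°cell = +0.96 − (+0.34) = +0.62 V, n = 6.
Overall: 2 NO₃⁻(aq) + 8 H⁺(aq) + 3 Cu(s) → 2 NO(g) + 4 H₂O(l) + 3 Cu²⁺(aq)
Q = P(NO)^2·[Cu²⁺]^3 / ([NO₃⁻]^2·[H⁺]^8); log Q = -0.026.
E = E° − (0.0592/n) log Q = +0.62 − (0.0592/6)(-0.026) = +0.620 V.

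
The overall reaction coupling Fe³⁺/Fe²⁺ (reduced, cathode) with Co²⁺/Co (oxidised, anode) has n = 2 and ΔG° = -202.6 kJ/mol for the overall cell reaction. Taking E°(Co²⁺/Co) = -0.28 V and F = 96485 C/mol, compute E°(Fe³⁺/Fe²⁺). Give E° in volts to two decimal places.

+0.77 V

E°cell = −ΔG°/(nF) = −(-202.6×10³)/((2)(96485)) = +1.050 V.
Since Fe³⁺/Fe²⁺ is the cathode and Co²⁺/Co the anode, E°cell = E°(Fe³⁺/Fe²⁺) − E°(Co²⁺/Co).
So E°(Fe³⁺/Fe²⁺) = E°cell + E°(Co²⁺/Co) = +1.050 + (-0.28) = +0.77 V.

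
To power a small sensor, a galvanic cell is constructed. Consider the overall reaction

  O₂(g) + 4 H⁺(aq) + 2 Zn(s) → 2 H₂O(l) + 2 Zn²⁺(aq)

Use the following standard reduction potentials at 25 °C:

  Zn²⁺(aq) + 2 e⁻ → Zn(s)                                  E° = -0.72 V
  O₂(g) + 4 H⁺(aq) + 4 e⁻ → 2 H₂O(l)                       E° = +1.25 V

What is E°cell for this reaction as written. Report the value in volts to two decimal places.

The O₂/H₂O couple has the higher reduction potential, so it is the cathode; Zn²⁺/Zn is oxidised at the anode.
E°cell = E°(cathode) − E°(anode) = (+1.25) − (-0.72) = +1.97 V.

+1.97 V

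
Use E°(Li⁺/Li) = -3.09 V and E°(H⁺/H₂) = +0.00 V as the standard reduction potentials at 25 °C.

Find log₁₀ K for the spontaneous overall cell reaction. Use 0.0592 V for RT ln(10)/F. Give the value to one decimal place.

Cathode: H⁺/H₂; anode: Li⁺/Li. E°cell = +3.09 V, n = 2.
log K = nE°cell / 0.0592 = (2)(+3.09) / 0.0592 = 104.4.

104.4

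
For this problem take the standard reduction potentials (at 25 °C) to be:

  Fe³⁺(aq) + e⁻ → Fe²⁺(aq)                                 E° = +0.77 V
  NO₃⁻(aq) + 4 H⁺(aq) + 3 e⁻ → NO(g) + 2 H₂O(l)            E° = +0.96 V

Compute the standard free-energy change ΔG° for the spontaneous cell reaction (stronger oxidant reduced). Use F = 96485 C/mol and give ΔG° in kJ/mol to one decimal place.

NO₃⁻/NO (E° = +0.96 V) is the cathode; Fe³⁺/Fe²⁺ (E° = +0.77 V) is the anode, so E°cell = +0.19 V.
Balancing electrons gives n = 3 (lcm of 3 and 1).
ΔG° = −nFE° = −(3)(96485)(+0.19) = -54,996 J = -55.0 kJ/mol.

-55.0 kJ/mol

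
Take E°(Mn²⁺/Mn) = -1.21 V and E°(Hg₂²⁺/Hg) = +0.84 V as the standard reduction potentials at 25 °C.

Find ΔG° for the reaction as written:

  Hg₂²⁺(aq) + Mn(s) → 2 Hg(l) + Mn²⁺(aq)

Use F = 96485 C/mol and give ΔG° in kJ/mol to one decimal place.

As written, Hg₂²⁺/Hg is reduced (cathode) and Mn²⁺/Mn is oxidised (anode), so E°cell = (+0.84) − (-1.21) = +2.05 V.
Balancing electrons gives n = 2.
ΔG° = −nFE° = −(2)(96485)(+2.05) = -395,588 J = -395.6 kJ/mol.

-395.6 kJ/mol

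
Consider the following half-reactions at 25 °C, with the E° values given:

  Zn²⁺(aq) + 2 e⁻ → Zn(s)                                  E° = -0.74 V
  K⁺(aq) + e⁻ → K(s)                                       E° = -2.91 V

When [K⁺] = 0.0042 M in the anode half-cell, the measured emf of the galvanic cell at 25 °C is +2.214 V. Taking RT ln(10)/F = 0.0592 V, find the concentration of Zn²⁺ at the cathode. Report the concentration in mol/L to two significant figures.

0.00054 M

Zn²⁺/Zn is the cathode, K⁺/K the anode: E°cell = +2.17 V, n = 2.
Overall reaction: Zn²⁺(aq) + 2 K(s) → Zn(s) + 2 K⁺(aq); Q = [K⁺]^2/[Zn²⁺]^1.
From E = E° − (0.0592/n) log Q: log Q = (E° − E)·n/0.0592 = (+2.17 − (+2.214))·2/0.0592 = -1.4865.
So 1·log[Zn²⁺] = 2·log(0.0042) − log Q = -4.7535 − (-1.4865) = -3.2670; [Zn²⁺] = 10^(-3.2670) ≈ 0.00054 M.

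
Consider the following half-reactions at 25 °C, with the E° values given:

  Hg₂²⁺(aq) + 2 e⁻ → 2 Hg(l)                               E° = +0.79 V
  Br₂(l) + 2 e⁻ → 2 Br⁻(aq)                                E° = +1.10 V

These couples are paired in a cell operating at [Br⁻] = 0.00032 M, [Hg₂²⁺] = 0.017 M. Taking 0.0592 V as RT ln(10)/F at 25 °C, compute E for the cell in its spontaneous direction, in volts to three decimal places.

+0.569 V

Br₂/Br⁻ is the cathode (higher E°), Hg₂²⁺/Hg the anode: E°cell = +1.10 − (+0.79) = +0.31 V, n = 2.
Overall: Br₂(l) + 2 Hg(l) → 2 Br⁻(aq) + Hg₂²⁺(aq)
Q = [Br⁻]^2·[Hg₂²⁺]; log Q = -8.759.
E = E° − (0.0592/n) log Q = +0.31 − (0.0592/2)(-8.759) = +0.569 V.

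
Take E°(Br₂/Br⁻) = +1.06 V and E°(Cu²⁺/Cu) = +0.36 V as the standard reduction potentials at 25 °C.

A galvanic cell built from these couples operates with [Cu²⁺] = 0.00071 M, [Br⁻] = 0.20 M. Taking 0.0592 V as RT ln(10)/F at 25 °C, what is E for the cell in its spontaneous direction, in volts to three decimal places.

+0.835 V

Br₂/Br⁻ is the cathode (higher E°), Cu²⁺/Cu the anode: E°cell = +1.06 − (+0.36) = +0.70 V, n = 2.
Overall: Br₂(l) + Cu(s) → 2 Br⁻(aq) + Cu²⁺(aq)
Q = [Br⁻]^2·[Cu²⁺]; log Q = -4.547.
E = E° − (0.0592/n) log Q = +0.70 − (0.0592/2)(-4.547) = +0.835 V.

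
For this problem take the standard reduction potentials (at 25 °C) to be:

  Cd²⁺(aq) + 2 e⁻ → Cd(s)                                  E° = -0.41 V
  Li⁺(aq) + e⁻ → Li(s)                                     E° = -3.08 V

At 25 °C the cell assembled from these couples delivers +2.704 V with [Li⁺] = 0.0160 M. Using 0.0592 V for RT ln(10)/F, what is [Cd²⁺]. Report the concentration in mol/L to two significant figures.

0.0036 M

Cd²⁺/Cd is the cathode, Li⁺/Li the anode: E°cell = +2.67 V, n = 2.
Overall reaction: Cd²⁺(aq) + 2 Li(s) → Cd(s) + 2 Li⁺(aq); Q = [Li⁺]^2/[Cd²⁺]^1.
From E = E° − (0.0592/n) log Q: log Q = (E° − E)·n/0.0592 = (+2.67 − (+2.704))·2/0.0592 = -1.1486.
So 1·log[Cd²⁺] = 2·log(0.016) − log Q = -3.5918 − (-1.1486) = -2.4432; [Cd²⁺] = 10^(-2.4432) ≈ 0.0036 M.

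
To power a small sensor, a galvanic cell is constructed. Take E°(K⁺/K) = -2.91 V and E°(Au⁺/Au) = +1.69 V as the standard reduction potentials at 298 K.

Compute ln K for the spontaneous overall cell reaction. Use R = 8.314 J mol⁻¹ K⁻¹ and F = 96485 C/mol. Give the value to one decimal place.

Cathode: Au⁺/Au; anode: K⁺/K. E°cell = (+1.69) − (-2.91) = +4.60 V, with n = 1.
ΔG° = −nFE° = −RT ln K, so ln K = nFE°/(RT) = (1)(96485)(+4.60) / ((8.314)(298)) = 179.139.

179.1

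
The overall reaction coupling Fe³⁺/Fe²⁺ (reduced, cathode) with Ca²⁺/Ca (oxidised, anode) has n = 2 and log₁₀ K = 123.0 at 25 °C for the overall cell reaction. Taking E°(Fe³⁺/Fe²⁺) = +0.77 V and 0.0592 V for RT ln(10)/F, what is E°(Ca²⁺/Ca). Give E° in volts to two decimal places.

E°cell = (0.0592/n)·log K = (0.0592/2)(123.0) = +3.641 V.
Since Fe³⁺/Fe²⁺ is the cathode and Ca²⁺/Ca the anode, E°cell = E°(Fe³⁺/Fe²⁺) − E°(Ca²⁺/Ca).
So E°(Ca²⁺/Ca) = E°(Fe³⁺/Fe²⁺) − E°cell = (+0.77) − (+3.641) = -2.87 V.

-2.87 V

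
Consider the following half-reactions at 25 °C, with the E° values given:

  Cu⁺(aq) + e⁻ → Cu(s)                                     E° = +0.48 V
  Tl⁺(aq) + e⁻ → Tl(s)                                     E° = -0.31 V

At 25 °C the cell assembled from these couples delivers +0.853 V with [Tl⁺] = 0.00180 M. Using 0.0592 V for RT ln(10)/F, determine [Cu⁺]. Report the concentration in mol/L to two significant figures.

0.021 M

Cu⁺/Cu is the cathode, Tl⁺/Tl the anode: E°cell = +0.79 V, n = 1.
Overall reaction: Cu⁺(aq) + Tl(s) → Cu(s) + Tl⁺(aq); Q = [Tl⁺]^1/[Cu⁺]^1.
From E = E° − (0.0592/n) log Q: log Q = (E° − E)·n/0.0592 = (+0.79 − (+0.853))·1/0.0592 = -1.0642.
So 1·log[Cu⁺] = 1·log(0.0018) − log Q = -2.7447 − (-1.0642) = -1.6805; [Cu⁺] = 10^(-1.6805) ≈ 0.021 M.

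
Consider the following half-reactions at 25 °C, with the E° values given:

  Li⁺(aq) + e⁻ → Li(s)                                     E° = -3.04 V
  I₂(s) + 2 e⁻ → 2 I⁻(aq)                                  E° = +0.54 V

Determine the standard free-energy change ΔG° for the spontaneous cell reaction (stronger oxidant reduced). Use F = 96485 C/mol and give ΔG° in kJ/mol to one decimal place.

-690.8 kJ/mol

I₂/I⁻ (E° = +0.54 V) is the cathode; Li⁺/Li (E° = -3.04 V) is the anode, so E°cell = +3.58 V.
Balancing electrons gives n = 2 (lcm of 2 and 1).
ΔG° = −nFE° = −(2)(96485)(+3.58) = -690,833 J = -690.8 kJ/mol.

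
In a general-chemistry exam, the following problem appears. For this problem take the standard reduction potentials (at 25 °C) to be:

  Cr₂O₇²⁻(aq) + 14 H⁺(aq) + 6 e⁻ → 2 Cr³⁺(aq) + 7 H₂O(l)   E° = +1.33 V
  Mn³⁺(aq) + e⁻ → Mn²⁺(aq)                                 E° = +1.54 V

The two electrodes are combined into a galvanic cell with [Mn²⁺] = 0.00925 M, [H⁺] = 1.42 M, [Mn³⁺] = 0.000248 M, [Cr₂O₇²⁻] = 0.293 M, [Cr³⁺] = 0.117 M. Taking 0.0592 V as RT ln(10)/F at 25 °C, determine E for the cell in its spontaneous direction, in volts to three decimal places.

Mn³⁺/Mn²⁺ is the cathode (higher E°), Cr₂O₇²⁻/Cr³⁺ the anode: E°cell = +1.54 − (+1.33) = +0.21 V, n = 6.
Overall: 6 Mn³⁺(aq) + 2 Cr³⁺(aq) + 7 H₂O(l) → 6 Mn²⁺(aq) + Cr₂O₇²⁻(aq) + 14 H⁺(aq)
Q = [Mn²⁺]^6·[Cr₂O₇²⁻]·[H⁺]^14 / ([Mn³⁺]^6·[Cr³⁺]^2); log Q = 12.893.
E = E° − (0.0592/n) log Q = +0.21 − (0.0592/6)(12.893) = +0.083 V.

+0.083 V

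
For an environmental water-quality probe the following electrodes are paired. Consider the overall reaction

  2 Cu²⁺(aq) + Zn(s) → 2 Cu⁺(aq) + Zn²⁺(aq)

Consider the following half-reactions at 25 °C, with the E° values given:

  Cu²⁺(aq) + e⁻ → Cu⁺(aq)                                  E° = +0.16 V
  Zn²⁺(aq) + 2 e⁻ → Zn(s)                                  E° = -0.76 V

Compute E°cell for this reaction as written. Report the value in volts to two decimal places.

+0.92 V

The Cu²⁺/Cu⁺ couple has the higher reduction potential, so it is the cathode; Zn²⁺/Zn is oxidised at the anode.
E°cell = E°(cathode) − E°(anode) = (+0.16) − (-0.76) = +0.92 V.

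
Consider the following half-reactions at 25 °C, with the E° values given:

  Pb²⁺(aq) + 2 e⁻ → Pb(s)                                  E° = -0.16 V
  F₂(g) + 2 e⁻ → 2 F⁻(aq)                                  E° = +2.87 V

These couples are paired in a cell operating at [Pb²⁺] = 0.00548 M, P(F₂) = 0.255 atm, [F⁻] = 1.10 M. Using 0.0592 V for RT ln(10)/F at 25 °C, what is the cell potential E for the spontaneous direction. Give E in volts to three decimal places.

+3.077 V

F₂/F⁻ is the cathode (higher E°), Pb²⁺/Pb the anode: E°cell = +2.87 − (-0.16) = +3.03 V, n = 2.
Overall: F₂(g) + Pb(s) → 2 F⁻(aq) + Pb²⁺(aq)
Q = [F⁻]^2·[Pb²⁺] / (P(F₂)); log Q = -1.585.
E = E° − (0.0592/n) log Q = +3.03 − (0.0592/2)(-1.585) = +3.077 V.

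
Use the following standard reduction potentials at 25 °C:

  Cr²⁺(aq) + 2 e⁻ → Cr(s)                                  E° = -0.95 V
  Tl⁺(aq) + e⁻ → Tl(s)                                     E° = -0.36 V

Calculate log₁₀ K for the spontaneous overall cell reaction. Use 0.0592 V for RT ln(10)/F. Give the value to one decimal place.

Cathode: Tl⁺/Tl; anode: Cr²⁺/Cr. E°cell = +0.59 V, n = 2.
log K = nE°cell / 0.0592 = (2)(+0.59) / 0.0592 = 19.9.

19.9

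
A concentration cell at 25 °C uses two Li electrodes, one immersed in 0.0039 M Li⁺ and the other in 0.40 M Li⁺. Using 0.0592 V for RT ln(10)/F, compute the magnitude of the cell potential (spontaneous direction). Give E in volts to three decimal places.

For a concentration cell E°cell = 0. The 0.40 M side is the cathode (reduction is favoured where [Li⁺] is higher).
With n = 1, E = −(0.0592/1) log([Li⁺]ₐₙ/[Li⁺]꜀ₐₜ) = −(0.0592/1) log(0.0039/0.4) = −(0.0592/1)(-2.011) = +0.119 V.

+0.119 V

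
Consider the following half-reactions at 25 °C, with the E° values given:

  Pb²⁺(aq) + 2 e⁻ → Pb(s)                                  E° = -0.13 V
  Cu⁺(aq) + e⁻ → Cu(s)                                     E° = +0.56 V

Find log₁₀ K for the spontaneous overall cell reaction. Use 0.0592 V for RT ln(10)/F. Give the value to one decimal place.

Cathode: Cu⁺/Cu; anode: Pb²⁺/Pb. E°cell = +0.69 V, n = 2.
log K = nE°cell / 0.0592 = (2)(+0.69) / 0.0592 = 23.3.

23.3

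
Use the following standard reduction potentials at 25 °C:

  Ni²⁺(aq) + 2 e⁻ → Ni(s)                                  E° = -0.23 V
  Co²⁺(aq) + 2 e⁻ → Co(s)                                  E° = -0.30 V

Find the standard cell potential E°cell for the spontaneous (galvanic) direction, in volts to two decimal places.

The Ni²⁺/Ni couple has the higher reduction potential, so it is the cathode; Co²⁺/Co is oxidised at the anode.
E°cell = E°(cathode) − E°(anode) = (-0.23) − (-0.30) = +0.07 V.
Since E°cell > 0, the reaction is spontaneous under standard conditions.

+0.07 V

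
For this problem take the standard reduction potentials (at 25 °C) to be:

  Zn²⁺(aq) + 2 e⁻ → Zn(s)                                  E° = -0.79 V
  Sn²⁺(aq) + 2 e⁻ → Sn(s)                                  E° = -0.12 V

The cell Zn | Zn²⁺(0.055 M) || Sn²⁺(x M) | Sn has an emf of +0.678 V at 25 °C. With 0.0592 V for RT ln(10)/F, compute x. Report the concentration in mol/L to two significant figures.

0.10 M

Sn²⁺/Sn is the cathode, Zn²⁺/Zn the anode: E°cell = +0.67 V, n = 2.
Overall reaction: Sn²⁺(aq) + Zn(s) → Sn(s) + Zn²⁺(aq); Q = [Zn²⁺]^1/[Sn²⁺]^1.
From E = E° − (0.0592/n) log Q: log Q = (E° − E)·n/0.0592 = (+0.67 − (+0.678))·2/0.0592 = -0.2703.
So 1·log[Sn²⁺] = 1·log(0.055) − log Q = -1.2596 − (-0.2703) = -0.9893; [Sn²⁺] = 10^(-0.9893) ≈ 0.10 M.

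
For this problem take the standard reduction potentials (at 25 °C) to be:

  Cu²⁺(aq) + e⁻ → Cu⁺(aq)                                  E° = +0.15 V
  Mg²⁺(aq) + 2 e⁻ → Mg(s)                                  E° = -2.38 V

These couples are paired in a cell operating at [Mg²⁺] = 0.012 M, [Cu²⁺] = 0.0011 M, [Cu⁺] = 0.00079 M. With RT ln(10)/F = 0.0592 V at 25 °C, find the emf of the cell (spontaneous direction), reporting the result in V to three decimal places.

Cu²⁺/Cu⁺ is the cathode (higher E°), Mg²⁺/Mg the anode: E°cell = +0.15 − (-2.38) = +2.53 V, n = 2.
Overall: 2 Cu²⁺(aq) + Mg(s) → 2 Cu⁺(aq) + Mg²⁺(aq)
Q = [Cu⁺]^2·[Mg²⁺] / ([Cu²⁺]^2); log Q = -2.208.
E = E° − (0.0592/n) log Q = +2.53 − (0.0592/2)(-2.208) = +2.595 V.

+2.595 V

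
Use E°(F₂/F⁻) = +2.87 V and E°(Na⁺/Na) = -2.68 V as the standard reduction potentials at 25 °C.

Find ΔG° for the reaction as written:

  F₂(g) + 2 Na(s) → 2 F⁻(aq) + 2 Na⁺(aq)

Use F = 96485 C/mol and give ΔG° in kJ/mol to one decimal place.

As written, F₂/F⁻ is reduced (cathode) and Na⁺/Na is oxidised (anode), so E°cell = (+2.87) − (-2.68) = +5.55 V.
Balancing electrons gives n = 2.
ΔG° = −nFE° = −(2)(96485)(+5.55) = -1,070,984 J = -1071.0 kJ/mol.

-1071.0 kJ/mol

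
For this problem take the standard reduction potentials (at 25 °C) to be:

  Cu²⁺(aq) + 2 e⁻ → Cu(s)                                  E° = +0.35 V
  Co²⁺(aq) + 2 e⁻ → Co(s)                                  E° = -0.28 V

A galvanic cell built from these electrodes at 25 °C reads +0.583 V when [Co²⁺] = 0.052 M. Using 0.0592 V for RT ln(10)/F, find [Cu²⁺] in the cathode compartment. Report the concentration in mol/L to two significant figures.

0.0013 M

Cu²⁺/Cu is the cathode, Co²⁺/Co the anode: E°cell = +0.63 V, n = 2.
Overall reaction: Cu²⁺(aq) + Co(s) → Cu(s) + Co²⁺(aq); Q = [Co²⁺]^1/[Cu²⁺]^1.
From E = E° − (0.0592/n) log Q: log Q = (E° − E)·n/0.0592 = (+0.63 − (+0.583))·2/0.0592 = 1.5878.
So 1·log[Cu²⁺] = 1·log(0.052) − log Q = -1.2840 − (1.5878) = -2.8718; [Cu²⁺] = 10^(-2.8718) ≈ 0.0013 M.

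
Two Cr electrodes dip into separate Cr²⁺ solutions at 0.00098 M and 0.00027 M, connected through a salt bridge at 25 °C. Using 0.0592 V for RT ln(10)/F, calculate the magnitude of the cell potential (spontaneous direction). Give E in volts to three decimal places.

+0.017 V

For a concentration cell E°cell = 0. The 0.00098 M side is the cathode (reduction is favoured where [Cr²⁺] is higher).
With n = 2, E = −(0.0592/2) log([Cr²⁺]ₐₙ/[Cr²⁺]꜀ₐₜ) = −(0.0592/2) log(0.00027/0.00098) = −(0.0592/2)(-0.560) = +0.017 V.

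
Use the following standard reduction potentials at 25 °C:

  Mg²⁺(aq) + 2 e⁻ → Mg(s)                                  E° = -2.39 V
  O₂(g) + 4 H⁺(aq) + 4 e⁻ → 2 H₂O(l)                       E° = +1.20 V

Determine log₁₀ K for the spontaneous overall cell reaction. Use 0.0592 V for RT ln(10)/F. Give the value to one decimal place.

Cathode: O₂/H₂O; anode: Mg²⁺/Mg. E°cell = +3.59 V, n = 4.
log K = nE°cell / 0.0592 = (4)(+3.59) / 0.0592 = 242.6.

242.6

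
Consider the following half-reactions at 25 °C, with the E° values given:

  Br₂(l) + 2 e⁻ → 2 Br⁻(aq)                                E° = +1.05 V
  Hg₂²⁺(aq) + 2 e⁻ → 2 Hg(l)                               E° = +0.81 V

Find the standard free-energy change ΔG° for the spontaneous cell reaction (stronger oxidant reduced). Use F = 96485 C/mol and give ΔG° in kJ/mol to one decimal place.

-46.3 kJ/mol

Br₂/Br⁻ (E° = +1.05 V) is the cathode; Hg₂²⁺/Hg (E° = +0.81 V) is the anode, so E°cell = +0.24 V.
Balancing electrons gives n = 2 (lcm of 2 and 2).
ΔG° = −nFE° = −(2)(96485)(+0.24) = -46,313 J = -46.3 kJ/mol.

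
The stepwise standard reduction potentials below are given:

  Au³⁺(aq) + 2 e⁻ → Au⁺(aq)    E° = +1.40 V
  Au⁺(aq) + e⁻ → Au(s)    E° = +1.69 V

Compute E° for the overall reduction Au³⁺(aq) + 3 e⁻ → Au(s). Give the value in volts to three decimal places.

+1.497 V

Standard free energies of sequential steps add: ΔG°₃ = ΔG°₁ + ΔG°₂, so n₃E°₃ = n₁E°₁ + n₂E°₂.
E°₃ = (2×+1.40 + 1×+1.69) / 3 = (+4.490) / 3 = +1.497 V.
Simply averaging or adding the two E° values would be wrong; the electron-weighted sum is required.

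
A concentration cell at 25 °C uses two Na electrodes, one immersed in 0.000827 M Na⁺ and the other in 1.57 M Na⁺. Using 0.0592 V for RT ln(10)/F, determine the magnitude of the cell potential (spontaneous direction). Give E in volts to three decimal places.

+0.194 V

For a concentration cell E°cell = 0. The 1.57 M side is the cathode (reduction is favoured where [Na⁺] is higher).
With n = 1, E = −(0.0592/1) log([Na⁺]ₐₙ/[Na⁺]꜀ₐₜ) = −(0.0592/1) log(0.000827/1.57) = −(0.0592/1)(-3.278) = +0.194 V.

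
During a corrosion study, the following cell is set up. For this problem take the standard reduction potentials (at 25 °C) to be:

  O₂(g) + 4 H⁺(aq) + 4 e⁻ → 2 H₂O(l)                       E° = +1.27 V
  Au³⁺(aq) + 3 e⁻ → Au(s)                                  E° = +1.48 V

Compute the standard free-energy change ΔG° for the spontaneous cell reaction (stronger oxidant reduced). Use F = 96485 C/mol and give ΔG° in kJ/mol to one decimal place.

-243.1 kJ/mol

Au³⁺/Au (E° = +1.48 V) is the cathode; O₂/H₂O (E° = +1.27 V) is the anode, so E°cell = +0.21 V.
Balancing electrons gives n = 12 (lcm of 3 and 4).
ΔG° = −nFE° = −(12)(96485)(+0.21) = -243,142 J = -243.1 kJ/mol.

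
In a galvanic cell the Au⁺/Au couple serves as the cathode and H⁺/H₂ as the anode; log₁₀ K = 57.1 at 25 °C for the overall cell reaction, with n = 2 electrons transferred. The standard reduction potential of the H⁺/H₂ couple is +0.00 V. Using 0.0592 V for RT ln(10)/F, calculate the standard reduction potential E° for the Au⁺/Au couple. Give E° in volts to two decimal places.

+1.69 V

E°cell = (0.0592/n)·log K = (0.0592/2)(57.1) = +1.690 V.
Since Au⁺/Au is the cathode and H⁺/H₂ the anode, E°cell = E°(Au⁺/Au) − E°(H⁺/H₂).
So E°(Au⁺/Au) = E°cell + E°(H⁺/H₂) = +1.690 + (+0.00) = +1.69 V.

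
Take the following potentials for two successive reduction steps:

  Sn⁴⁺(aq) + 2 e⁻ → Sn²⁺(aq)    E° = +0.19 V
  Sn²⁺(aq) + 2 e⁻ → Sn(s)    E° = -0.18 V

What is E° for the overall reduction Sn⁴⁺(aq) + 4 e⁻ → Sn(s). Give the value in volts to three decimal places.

+0.005 V

Standard free energies of sequential steps add: ΔG°₃ = ΔG°₁ + ΔG°₂, so n₃E°₃ = n₁E°₁ + n₂E°₂.
E°₃ = (2×+0.19 + 2×-0.18) / 4 = (+0.020) / 4 = +0.005 V.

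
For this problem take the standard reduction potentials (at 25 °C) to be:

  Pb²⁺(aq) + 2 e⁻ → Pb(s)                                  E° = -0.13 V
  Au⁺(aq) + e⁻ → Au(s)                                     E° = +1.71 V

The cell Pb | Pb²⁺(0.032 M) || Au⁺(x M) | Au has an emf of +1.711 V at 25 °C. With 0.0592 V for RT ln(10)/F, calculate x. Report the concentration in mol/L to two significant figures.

Au⁺/Au is the cathode, Pb²⁺/Pb the anode: E°cell = +1.84 V, n = 2.
Overall reaction: 2 Au⁺(aq) + Pb(s) → 2 Au(s) + Pb²⁺(aq); Q = [Pb²⁺]^1/[Au⁺]^2.
From E = E° − (0.0592/n) log Q: log Q = (E° − E)·n/0.0592 = (+1.84 − (+1.711))·2/0.0592 = 4.3581.
So 2·log[Au⁺] = 1·log(0.032) − log Q = -1.4949 − (4.3581) = -5.8530; log[Au⁺] = -5.8530 / 2 = -2.9265; [Au⁺] = 10^(-2.9265) ≈ 0.0012 M.

0.0012 M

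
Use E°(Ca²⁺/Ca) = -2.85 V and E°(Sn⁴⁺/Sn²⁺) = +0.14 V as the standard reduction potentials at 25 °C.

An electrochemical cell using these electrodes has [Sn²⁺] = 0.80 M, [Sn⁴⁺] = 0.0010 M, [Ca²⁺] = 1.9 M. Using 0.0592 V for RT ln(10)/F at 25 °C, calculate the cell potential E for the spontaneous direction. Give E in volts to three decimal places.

Sn⁴⁺/Sn²⁺ is the cathode (higher E°), Ca²⁺/Ca the anode: E°cell = +0.14 − (-2.85) = +2.99 V, n = 2.
Overall: Sn⁴⁺(aq) + Ca(s) → Sn²⁺(aq) + Ca²⁺(aq)
Q = [Sn²⁺]·[Ca²⁺] / ([Sn⁴⁺]); log Q = 3.182.
E = E° − (0.0592/n) log Q = +2.99 − (0.0592/2)(3.182) = +2.896 V.

+2.896 V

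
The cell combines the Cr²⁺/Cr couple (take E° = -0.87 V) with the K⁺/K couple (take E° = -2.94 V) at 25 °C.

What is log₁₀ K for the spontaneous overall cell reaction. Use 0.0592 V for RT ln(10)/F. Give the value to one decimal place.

69.9

Cathode: Cr²⁺/Cr; anode: K⁺/K. E°cell = +2.07 V, n = 2.
log K = nE°cell / 0.0592 = (2)(+2.07) / 0.0592 = 69.9.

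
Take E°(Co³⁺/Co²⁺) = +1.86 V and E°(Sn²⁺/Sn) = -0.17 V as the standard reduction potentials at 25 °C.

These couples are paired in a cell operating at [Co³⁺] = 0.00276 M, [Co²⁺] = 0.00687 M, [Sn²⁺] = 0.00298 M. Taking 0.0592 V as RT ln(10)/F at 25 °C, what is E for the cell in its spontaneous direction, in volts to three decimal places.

+2.081 V

Co³⁺/Co²⁺ is the cathode (higher E°), Sn²⁺/Sn the anode: E°cell = +1.86 − (-0.17) = +2.03 V, n = 2.
Overall: 2 Co³⁺(aq) + Sn(s) → 2 Co²⁺(aq) + Sn²⁺(aq)
Q = [Co²⁺]^2·[Sn²⁺] / ([Co³⁺]^2); log Q = -1.734.
E = E° − (0.0592/n) log Q = +2.03 − (0.0592/2)(-1.734) = +2.081 V.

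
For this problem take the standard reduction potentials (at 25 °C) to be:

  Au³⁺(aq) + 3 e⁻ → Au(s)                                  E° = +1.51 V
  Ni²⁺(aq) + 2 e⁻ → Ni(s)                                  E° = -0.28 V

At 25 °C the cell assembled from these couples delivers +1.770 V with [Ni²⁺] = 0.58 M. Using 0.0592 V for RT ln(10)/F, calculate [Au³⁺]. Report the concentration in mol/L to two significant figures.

0.043 M

Au³⁺/Au is the cathode, Ni²⁺/Ni the anode: E°cell = +1.79 V, n = 6.
Overall reaction: 2 Au³⁺(aq) + 3 Ni(s) → 2 Au(s) + 3 Ni²⁺(aq); Q = [Ni²⁺]^3/[Au³⁺]^2.
From E = E° − (0.0592/n) log Q: log Q = (E° − E)·n/0.0592 = (+1.79 − (+1.770))·6/0.0592 = 2.0270.
So 2·log[Au³⁺] = 3·log(0.58) − log Q = -0.7097 − (2.0270) = -2.7367; log[Au³⁺] = -2.7367 / 2 = -1.3683; [Au³⁺] = 10^(-1.3683) ≈ 0.043 M.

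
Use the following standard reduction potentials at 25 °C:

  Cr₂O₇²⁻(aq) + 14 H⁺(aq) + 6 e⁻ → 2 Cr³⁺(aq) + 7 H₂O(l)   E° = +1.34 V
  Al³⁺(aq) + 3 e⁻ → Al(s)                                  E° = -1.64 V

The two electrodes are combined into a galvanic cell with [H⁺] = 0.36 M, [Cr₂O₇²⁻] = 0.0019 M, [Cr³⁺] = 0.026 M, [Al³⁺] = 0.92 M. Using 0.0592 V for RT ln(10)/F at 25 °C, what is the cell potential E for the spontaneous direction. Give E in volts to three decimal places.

Cr₂O₇²⁻/Cr³⁺ is the cathode (higher E°), Al³⁺/Al the anode: E°cell = +1.34 − (-1.64) = +2.98 V, n = 6.
Overall: Cr₂O₇²⁻(aq) + 14 H⁺(aq) + 2 Al(s) → 2 Cr³⁺(aq) + 7 H₂O(l) + 2 Al³⁺(aq)
Q = [Cr³⁺]^2·[Al³⁺]^2 / ([Cr₂O₇²⁻]·[H⁺]^14); log Q = 5.691.
E = E° − (0.0592/n) log Q = +2.98 − (0.0592/6)(5.691) = +2.924 V.

+2.924 V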